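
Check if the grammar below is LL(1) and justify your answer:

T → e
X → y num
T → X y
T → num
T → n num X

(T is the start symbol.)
Relevant sets:
  FIRST(X) = { 'y' }

For T:
  PREDICT(T → e) = { 'e' }
  PREDICT(T → X y) = { 'y' }
  PREDICT(T → num) = { 'num' }
  PREDICT(T → n num X) = { 'n' }
X has a single production, so nothing to check there.

All predict sets are disjoint. The grammar IS LL(1).

Answer: Yes, the grammar is LL(1).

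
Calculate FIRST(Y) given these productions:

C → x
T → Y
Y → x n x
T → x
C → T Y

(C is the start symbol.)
{ 'x' }

From Y → x n x:
  - x is a terminal: add 'x' and stop

Collecting: FIRST(Y) = { 'x' }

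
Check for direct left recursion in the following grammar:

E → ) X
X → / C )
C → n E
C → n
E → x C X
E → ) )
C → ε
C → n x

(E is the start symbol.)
Direct left recursion occurs when N → N α for some non-terminal N (the right-hand side begins with the left-hand side itself).

E → ) X: starts with ')'
X → / C ): starts with '/'
C → n E: starts with n
C → n: starts with n
E → x C X: starts with x
E → ) ): starts with ')'
C → ε: starts with ε
C → n x: starts with n

No direct left recursion found.

Answer: No direct left recursion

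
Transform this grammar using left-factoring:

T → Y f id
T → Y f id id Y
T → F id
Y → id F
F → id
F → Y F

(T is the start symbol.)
Left-factoring transforms A → αβ₁ | αβ₂ into A → αA' and A' → β₁ | β₂
(α is the longest common prefix among the alternatives). Repeat until
no nonterminal has two alternatives with a common prefix.

Round 1: T has alternatives sharing prefix 'Y f id'. Introduce T': T → Y f id T'
  Add: T' → ε
  Add: T' → id Y

No remaining common prefixes — done.

Resulting grammar:
T → Y f id T'
T' → ε
T' → id Y
T → F id
Y → id F
F → id
F → Y F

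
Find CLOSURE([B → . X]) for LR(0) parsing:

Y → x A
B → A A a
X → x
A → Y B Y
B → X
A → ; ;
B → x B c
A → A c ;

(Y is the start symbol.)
To compute CLOSURE, for each item [A → α.Bβ] where B is a non-terminal, add [B → .γ] for all productions B → γ; repeat for the newly added items until nothing changes.

Start with: [B → . X]
  [B → . X] has the dot before X: add [X → . x]
No further items can be added.

CLOSURE = { [B → . X], [X → . x] }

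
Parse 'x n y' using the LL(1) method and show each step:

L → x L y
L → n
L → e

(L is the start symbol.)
LL(1) parsing maintains a stack (initially the start symbol over $) and the input. At each step: if the stack top is a terminal, match it against the current input token; if it is a non-terminal N, replace it with the RHS of M[N, lookahead] (the unique production whose predict set contains the lookahead).

Stack is shown with the top on the left.

Stack    Input    Action
------------------------
L $      x n y $  output L → x L y
x L y $  x n y $  match 'x'
L y $    n y $    output L → n
n y $    n y $    match 'n'
y $      y $      match 'y'
$        $        accept

The string is accepted.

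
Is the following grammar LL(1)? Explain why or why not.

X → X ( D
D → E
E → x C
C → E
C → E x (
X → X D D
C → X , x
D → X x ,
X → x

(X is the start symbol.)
Relevant sets:
  FIRST(X) = { 'x' }
  FIRST(E) = { 'x' }

For X:
  PREDICT(X → X '(' D) = { 'x' }
  PREDICT(X → X D D) = { 'x' }
  PREDICT(X → x) = { 'x' }
For D:
  PREDICT(D → E) = { 'x' }
  PREDICT(D → X x ',') = { 'x' }
For C:
  PREDICT(C → E) = { 'x' }
  PREDICT(C → E x '(') = { 'x' }
  PREDICT(C → X ',' x) = { 'x' }
E has a single production, so nothing to check there.

Conflict found: Predict set conflict for X: { 'x' }
The grammar is NOT LL(1).

Answer: No. Predict set conflict for X: { 'x' }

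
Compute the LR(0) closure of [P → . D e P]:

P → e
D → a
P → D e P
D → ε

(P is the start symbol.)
{ [D → . a], [D → .], [P → . D e P] }

To compute CLOSURE, for each item [A → α.Bβ] where B is a non-terminal, add [B → .γ] for all productions B → γ; repeat for the newly added items until nothing changes.

Start with: [P → . D e P]
  [P → . D e P] has the dot before D: add [D → . a], [D → .]
No further items can be added.

CLOSURE = { [D → . a], [D → .], [P → . D e P] }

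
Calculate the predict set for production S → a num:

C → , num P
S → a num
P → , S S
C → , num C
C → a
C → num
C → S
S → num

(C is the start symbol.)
PREDICT(S → a num) = (FIRST(RHS) \ {ε}) ∪ (FOLLOW(S) if ε ∈ FIRST(RHS), i.e. RHS ⇒* ε)
FIRST(a num) = { 'a' }
ε ∉ FIRST(a num), so FOLLOW(S) is not added.
PREDICT(S → a num) = { 'a' }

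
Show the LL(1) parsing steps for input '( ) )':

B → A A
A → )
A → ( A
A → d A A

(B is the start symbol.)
LL(1) parsing maintains a stack (initially the start symbol over $) and the input. At each step: if the stack top is a terminal, match it against the current input token; if it is a non-terminal N, replace it with the RHS of M[N, lookahead] (the unique production whose predict set contains the lookahead).

Stack is shown with the top on the left.

Stack    Input    Action
------------------------
B $      ( ) ) $  output B → A A
A A $    ( ) ) $  output A → ( A
( A A $  ( ) ) $  match '('
A A $    ) ) $    output A → )
) A $    ) ) $    match ')'
A $      ) $      output A → )
) $      ) $      match ')'
$        $        accept

The string is accepted.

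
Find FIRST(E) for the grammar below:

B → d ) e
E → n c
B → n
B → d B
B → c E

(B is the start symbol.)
From E → n c:
  - n is a terminal: add 'n' and stop

Collecting: FIRST(E) = { 'n' }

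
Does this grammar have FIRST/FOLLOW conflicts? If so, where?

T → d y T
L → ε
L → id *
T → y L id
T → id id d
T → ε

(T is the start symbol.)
Nullable non-terminals: L, T.

L: nullable alternative(s) L → ε; FOLLOW(L) = { 'id' }
  L → ε: FIRST \ {ε} = { } — this is the only nullable alternative, skip
  L → id *: FIRST \ {ε} = { 'id' } — overlaps FOLLOW(L) on { 'id' }: CONFLICT

T: nullable alternative(s) T → ε; FOLLOW(T) = { $ }
  T → d y T: FIRST \ {ε} = { 'd' } — disjoint from FOLLOW(T)
  T → y L id: FIRST \ {ε} = { 'y' } — disjoint from FOLLOW(T)
  T → id id d: FIRST \ {ε} = { 'id' } — disjoint from FOLLOW(T)
  T → ε: FIRST \ {ε} = { } — this is the only nullable alternative, skip

So the grammar has 1 FIRST/FOLLOW conflict (marked CONFLICT above).

Answer: Yes. L → id '*' with FOLLOW(L) on { 'id' }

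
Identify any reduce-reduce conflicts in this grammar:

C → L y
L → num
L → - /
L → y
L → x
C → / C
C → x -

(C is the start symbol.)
No reduce-reduce conflicts

Augment with C' → C and build the canonical LR(0) collection (I0 = CLOSURE({[C' → . C]}), then GOTO on every symbol after a dot until no new states appear). It has 12 states:
  I0: { [C → . / C], [C → . L y], [C → . x -], [C' → . C], [L → . - /], [L → . num], [L → . x], [L → . y] }  — shift
  I1: { [L → - . /] }  — shift
  I2: { [C → . / C], [C → . L y], [C → . x -], [C → / . C], [L → . - /], [L → . num], [L → . x], [L → . y] }  — shift
  I3: { [C' → C .] }  — accept
  I4: { [C → L . y] }  — shift
  I5: { [L → num .] }  — reduce
  I6: { [C → x . -], [L → x .] }  — shift, reduce
  I7: { [L → y .] }  — reduce
  I8: { [C → x - .] }  — reduce
  I9: { [C → L y .] }  — reduce
  I10: { [C → / C .] }  — reduce
  I11: { [L → - / .] }  — reduce

No state contains more than one complete item.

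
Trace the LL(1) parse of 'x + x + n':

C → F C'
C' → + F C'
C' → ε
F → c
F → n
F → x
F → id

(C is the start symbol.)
LL(1) parsing maintains a stack (initially the start symbol over $) and the input. At each step: if the stack top is a terminal, match it against the current input token; if it is a non-terminal N, replace it with the RHS of M[N, lookahead] (the unique production whose predict set contains the lookahead).

Stack is shown with the top on the left.

Stack     Input        Action
-----------------------------
C $       x + x + n $  output C → F C'
F C' $    x + x + n $  output F → x
x C' $    x + x + n $  match 'x'
C' $      + x + n $    output C' → + F C'
+ F C' $  + x + n $    match '+'
F C' $    x + n $      output F → x
x C' $    x + n $      match 'x'
C' $      + n $        output C' → + F C'
+ F C' $  + n $        match '+'
F C' $    n $          output F → n
n C' $    n $          match 'n'
C' $      $            output C' → ε
$         $            accept

The string is accepted.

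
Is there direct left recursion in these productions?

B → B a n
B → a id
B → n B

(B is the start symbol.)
Direct left recursion occurs when N → N α for some non-terminal N (the right-hand side begins with the left-hand side itself).

B → B a n: LEFT RECURSIVE (starts with B)
B → a id: starts with a
B → n B: starts with n

The grammar has direct left recursion on: B.

Answer: Yes, B is left-recursive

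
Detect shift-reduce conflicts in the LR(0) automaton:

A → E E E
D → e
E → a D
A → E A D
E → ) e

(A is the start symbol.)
Yes — I9: [A → E E E .] vs [E → . ) e]

A shift-reduce conflict occurs when an LR(0) state has both:
  - a complete (reduce) item [A → α .] (dot at the end), and
  - a shift item [B → β . c γ] (dot before a terminal).

Augment with A' → A and build the canonical LR(0) collection (I0 = CLOSURE({[A' → . A]}), then GOTO on every symbol after a dot until no new states appear). It has 12 states:
  I0: { [A → . E A D], [A → . E E E], [A' → . A], [E → . ) e], [E → . a D] }  — shift
  I1: { [E → ) . e] }  — shift
  I2: { [A' → A .] }  — accept
  I3: { [A → . E A D], [A → . E E E], [A → E . A D], [A → E . E E], [E → . ) e], [E → . a D] }  — shift
  I4: { [D → . e], [E → a . D] }  — shift
  I5: { [E → a D .] }  — reduce
  I6: { [D → e .] }  — reduce
  I7: { [A → E A . D], [D → . e] }  — shift
  I8: { [A → . E A D], [A → . E E E], [A → E . A D], [A → E . E E], [A → E E . E], [E → . ) e], [E → . a D] }  — shift
  I9: { [A → . E A D], [A → . E E E], [A → E . A D], [A → E . E E], [A → E E . E], [A → E E E .], [E → . ) e], [E → . a D] }  — shift, reduce
  I10: { [A → E A D .] }  — reduce
  I11: { [E → ) e .] }  — reduce

I9 contains reduce item [A → E E E .] and shift items [E → . ) e], [E → . a D] — shift-reduce conflict.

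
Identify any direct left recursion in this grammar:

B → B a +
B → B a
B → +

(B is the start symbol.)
B → B a +: LEFT RECURSIVE (starts with B)
B → B a: LEFT RECURSIVE (starts with B)
B → +: starts with '+'

The grammar has direct left recursion on: B.

Answer: Yes, B is left-recursive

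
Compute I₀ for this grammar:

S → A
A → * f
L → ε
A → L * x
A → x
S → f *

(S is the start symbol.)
{ [A → . * f], [A → . L * x], [A → . x], [L → .], [S → . A], [S → . f *], [S' → . S] }

First, augment the grammar with S' → S
I₀ = CLOSURE({ [S' → . S] }):
  [S' → . S] has the dot before S: add [S → . A], [S → . f *]
  [S → . A] has the dot before A: add [A → . * f], [A → . L * x], [A → . x]
  [A → . L * x] has the dot before L: add [L → .]
No further items can be added.

I₀ = { [A → . * f], [A → . L * x], [A → . x], [L → .], [S → . A], [S → . f *], [S' → . S] }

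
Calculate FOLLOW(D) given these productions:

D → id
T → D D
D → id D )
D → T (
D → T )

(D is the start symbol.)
{ $, '(', ')', 'id' }

D is the start symbol, so $ ∈ FOLLOW(D).
In T → D D: D is followed by D, add FIRST(D) \ {ε} = { 'id' }
In T → D D: D is at the end, add FOLLOW(T)
In D → id D ): D is followed by ')', add FIRST(')') \ {ε} = { ')' }

The FOLLOW sets referred to above (computed the same way, to a fixed point):
  FOLLOW(T) = { '(', ')' }

Taking the union: FOLLOW(D) = { $, '(', ')', 'id' }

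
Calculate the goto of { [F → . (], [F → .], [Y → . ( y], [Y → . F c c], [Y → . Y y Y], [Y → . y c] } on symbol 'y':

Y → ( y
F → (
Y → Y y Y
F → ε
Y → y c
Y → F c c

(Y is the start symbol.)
GOTO(I, 'y') = CLOSURE({ [A → αX.β] : [A → α.Xβ] ∈ I, X = 'y' })

Items with dot before 'y', with the dot advanced:
  [Y → . y c] → [Y → y . c]
Closure adds nothing (no advanced item has the dot before a non-terminal).

GOTO = { [Y → y . c] }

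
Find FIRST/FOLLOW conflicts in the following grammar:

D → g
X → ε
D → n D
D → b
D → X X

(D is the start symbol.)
Nullable non-terminals: D, X.
FIRST sets used below: FIRST(X) = { ε }

D: nullable alternative(s) D → X X; FOLLOW(D) = { $ }
  D → g: FIRST \ {ε} = { 'g' } — disjoint from FOLLOW(D)
  D → n D: FIRST \ {ε} = { 'n' } — disjoint from FOLLOW(D)
  D → b: FIRST \ {ε} = { 'b' } — disjoint from FOLLOW(D)
  D → X X: FIRST \ {ε} = { } — this is the only nullable alternative, skip
X has a nullable alternative but only one production, so nothing to check.

No FIRST/FOLLOW conflicts found.

Answer: No FIRST/FOLLOW conflicts.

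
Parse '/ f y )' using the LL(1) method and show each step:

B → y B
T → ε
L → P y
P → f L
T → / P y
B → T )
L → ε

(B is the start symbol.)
LL(1) parsing maintains a stack (initially the start symbol over $) and the input. At each step: if the stack top is a terminal, match it against the current input token; if it is a non-terminal N, replace it with the RHS of M[N, lookahead] (the unique production whose predict set contains the lookahead).

Stack is shown with the top on the left.

Stack      Input      Action
----------------------------
B $        / f y ) $  output B → T )
T ) $      / f y ) $  output T → / P y
/ P y ) $  / f y ) $  match '/'
P y ) $    f y ) $    output P → f L
f L y ) $  f y ) $    match 'f'
L y ) $    y ) $      output L → ε
y ) $      y ) $      match 'y'
) $        ) $        match ')'
$          $          accept

The string is accepted.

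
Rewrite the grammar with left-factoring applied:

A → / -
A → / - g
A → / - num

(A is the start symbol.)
A → / - A'
A' → ε
A' → g
A' → num

Left-factoring transforms A → αβ₁ | αβ₂ into A → αA' and A' → β₁ | β₂
(α is the longest common prefix among the alternatives). Repeat until
no nonterminal has two alternatives with a common prefix.

Round 1: A has alternatives sharing prefix '/ -'. Introduce A': A → / - A'
  Add: A' → ε
  Add: A' → g
  Add: A' → num

No remaining common prefixes — done.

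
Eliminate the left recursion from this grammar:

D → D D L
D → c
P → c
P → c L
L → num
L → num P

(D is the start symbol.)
D → c D'
D' → D L D'
D' → ε
P → c
P → c L
L → num
L → num P

D is directly left-recursive. The standard transformation for
  A → A α₁ | ... | A α_m | β₁ | ... | β_n
is
  A  → β₁ A' | ... | β_n A'
  A' → α₁ A' | ... | α_m A' | ε

D → c becomes D → c D'
D → D D L becomes D' → D L D'
Add D' → ε

Productions for other non-terminals are unchanged:
  P → c
  P → c L
  L → num
  L → num P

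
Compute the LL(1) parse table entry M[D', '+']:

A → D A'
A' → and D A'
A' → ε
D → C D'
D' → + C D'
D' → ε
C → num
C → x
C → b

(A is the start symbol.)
To find M[D', '+'], we find productions for D' where '+' is in the predict set (PREDICT(N → α) = (FIRST(α) \ {ε}) ∪ (FOLLOW(N) if α ⇒* ε)).

Relevant sets:
  FOLLOW(D') = { $, 'and' }

D' → + C D': PREDICT = { '+' }
  '+' is in predict set, so this production goes in M[D', '+']
D' → ε: PREDICT = { $, 'and' }

M[D', '+'] = D' → + C D'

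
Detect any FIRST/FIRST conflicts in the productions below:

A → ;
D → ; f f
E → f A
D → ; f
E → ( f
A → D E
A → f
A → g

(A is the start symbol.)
Yes. A → ';' / A → D E on { ';' }; D → ';' f f / D → ';' f on { ';' }

FIRST sets of the non-terminals at (or reachable through a nullable prefix from) the front of some alternative:
  FIRST(D) = { ';' }

Productions for A:
  A → ;: FIRST = { ';' }
  A → D E: FIRST = { ';' }
  A → f: FIRST = { 'f' }
  A → g: FIRST = { 'g' }
Productions for D:
  D → ; f f: FIRST = { ';' }
  D → ; f: FIRST = { ';' }
Productions for E:
  E → f A: FIRST = { 'f' }
  E → ( f: FIRST = { '(' }

Conflict for A: A → ; and A → D E
  Overlap: { ';' }
Conflict for D: D → ; f f and D → ; f
  Overlap: { ';' }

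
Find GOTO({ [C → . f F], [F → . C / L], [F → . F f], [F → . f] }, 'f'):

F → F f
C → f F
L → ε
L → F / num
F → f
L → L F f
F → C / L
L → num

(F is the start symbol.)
{ [C → . f F], [C → f . F], [F → . C / L], [F → . F f], [F → . f], [F → f .] }

GOTO(I, 'f') = CLOSURE({ [A → αX.β] : [A → α.Xβ] ∈ I, X = 'f' })

Items with dot before 'f', with the dot advanced:
  [C → . f F] → [C → f . F]
  [F → . f] → [F → f .]
Closure of the advanced items:
  [C → f . F] has the dot before F: add [F → . F f], [F → . f], [F → . C / L]
  [F → . C / L] has the dot before C: add [C → . f F]

GOTO = { [C → . f F], [C → f . F], [F → . C / L], [F → . F f], [F → . f], [F → f .] }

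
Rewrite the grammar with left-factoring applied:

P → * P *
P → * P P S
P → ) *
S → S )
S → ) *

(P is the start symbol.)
Left-factoring transforms A → αβ₁ | αβ₂ into A → αA' and A' → β₁ | β₂
(α is the longest common prefix among the alternatives). Repeat until
no nonterminal has two alternatives with a common prefix.

Round 1: P has alternatives sharing prefix '* P'. Introduce P': P → * P P'
  Add: P' → *
  Add: P' → P S

No remaining common prefixes — done.

Resulting grammar:
P → * P P'
P' → *
P' → P S
P → ) *
S → S )
S → ) *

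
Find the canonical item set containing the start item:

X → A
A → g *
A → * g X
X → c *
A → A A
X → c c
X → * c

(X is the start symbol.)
{ [A → . * g X], [A → . A A], [A → . g *], [X → . * c], [X → . A], [X → . c *], [X → . c c], [X' → . X] }

First, augment the grammar with X' → X
I₀ = CLOSURE({ [X' → . X] }):
  [X' → . X] has the dot before X: add [X → . A], [X → . c *], [X → . c c], [X → . * c]
  [X → . A] has the dot before A: add [A → . g *], [A → . * g X], [A → . A A]
No further items can be added.

I₀ = { [A → . * g X], [A → . A A], [A → . g *], [X → . * c], [X → . A], [X → . c *], [X → . c c], [X' → . X] }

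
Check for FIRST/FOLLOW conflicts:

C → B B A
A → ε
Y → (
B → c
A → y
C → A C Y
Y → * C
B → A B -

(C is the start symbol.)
Yes. A → y with FOLLOW(A) on { 'y' }

A FIRST/FOLLOW conflict occurs when a non-terminal N has a nullable alternative N → β (β ⇒* ε) and another alternative N → α with FIRST(α) ∩ FOLLOW(N) ≠ ∅: on such a lookahead the parser cannot decide between expanding α and letting N vanish via β.

Nullable non-terminals: A.

A: nullable alternative(s) A → ε; FOLLOW(A) = { $, '(', '*', 'c', 'y' }
  A → ε: FIRST \ {ε} = { } — this is the only nullable alternative, skip
  A → y: FIRST \ {ε} = { 'y' } — overlaps FOLLOW(A) on { 'y' }: CONFLICT

B, C, Y have no nullable alternative, so no FIRST/FOLLOW check is needed there.

So the grammar has 1 FIRST/FOLLOW conflict (marked CONFLICT above).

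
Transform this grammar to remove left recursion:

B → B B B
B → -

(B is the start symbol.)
B → - B'
B' → B B B'
B' → ε

B is directly left-recursive. The standard transformation for
  A → A α₁ | ... | A α_m | β₁ | ... | β_n
is
  A  → β₁ A' | ... | β_n A'
  A' → α₁ A' | ... | α_m A' | ε

B → - becomes B → - B'
B → B B B becomes B' → B B B'
Add B' → ε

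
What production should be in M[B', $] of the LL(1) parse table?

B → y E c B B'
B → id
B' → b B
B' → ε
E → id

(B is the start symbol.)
To find M[B', $], we find productions for B' where $ is in the predict set (PREDICT(N → α) = (FIRST(α) \ {ε}) ∪ (FOLLOW(N) if α ⇒* ε)).

Relevant sets:
  FOLLOW(B') = { $, 'b' }

B' → b B: PREDICT = { 'b' }
B' → ε: PREDICT = { $, 'b' }
  $ is in predict set, so this production goes in M[B', $]

M[B', $] = B' → ε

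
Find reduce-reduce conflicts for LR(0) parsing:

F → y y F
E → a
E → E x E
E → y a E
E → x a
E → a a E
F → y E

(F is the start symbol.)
No reduce-reduce conflicts

A reduce-reduce conflict occurs when an LR(0) state has two complete items [A → α .] and [B → β .] — both call for a reduction, and with no lookahead the parser cannot choose between them.

Augment with F' → F and build the canonical LR(0) collection (I0 = CLOSURE({[F' → . F]}), then GOTO on every symbol after a dot until no new states appear). It has 16 states:
  I0: { [F → . y E], [F → . y y F], [F' → . F] }  — shift
  I1: { [F' → F .] }  — accept
  I2: { [E → . E x E], [E → . a a E], [E → . a], [E → . x a], [E → . y a E], [F → y . E], [F → y . y F] }  — shift
  I3: { [E → E . x E], [F → y E .] }  — shift, reduce
  I4: { [E → a . a E], [E → a .] }  — shift, reduce
  I5: { [E → x . a] }  — shift
  I6: { [E → y . a E], [F → . y E], [F → . y y F], [F → y y . F] }  — shift
  I7: { [F → y y F .] }  — reduce
  I8: { [E → . E x E], [E → . a a E], [E → . a], [E → . x a], [E → . y a E], [E → y a . E] }  — shift
  I9: { [E → E . x E], [E → y a E .] }  — shift, reduce
  I10: { [E → y . a E] }  — shift
  I11: { [E → . E x E], [E → . a a E], [E → . a], [E → . x a], [E → . y a E], [E → E x . E] }  — shift
  I12: { [E → E . x E], [E → E x E .] }  — shift, reduce
  I13: { [E → x a .] }  — reduce
  I14: { [E → . E x E], [E → . a a E], [E → . a], [E → . x a], [E → . y a E], [E → a a . E] }  — shift
  I15: { [E → E . x E], [E → a a E .] }  — shift, reduce

No state contains more than one complete item.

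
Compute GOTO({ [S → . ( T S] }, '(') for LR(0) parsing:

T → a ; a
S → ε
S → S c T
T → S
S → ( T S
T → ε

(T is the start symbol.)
{ [S → ( . T S], [S → . ( T S], [S → . S c T], [S → .], [T → . S], [T → . a ; a], [T → .] }

GOTO(I, '(') = CLOSURE({ [A → αX.β] : [A → α.Xβ] ∈ I, X = '(' })

Items with dot before '(', with the dot advanced:
  [S → . ( T S] → [S → ( . T S]
Closure of the advanced items:
  [S → ( . T S] has the dot before T: add [T → . a ; a], [T → . S], [T → .]
  [T → . S] has the dot before S: add [S → .], [S → . S c T], [S → . ( T S]

GOTO = { [S → ( . T S], [S → . ( T S], [S → . S c T], [S → .], [T → . S], [T → . a ; a], [T → .] }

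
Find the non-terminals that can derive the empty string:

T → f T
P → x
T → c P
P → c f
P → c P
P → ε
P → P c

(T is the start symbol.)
{ 'P' }

ε-productions: P → ε
So P is immediately nullable.
No further non-terminal can be added: every production for the remaining non-terminals contains a terminal or a non-nullable non-terminal.
Nullable = { 'P' }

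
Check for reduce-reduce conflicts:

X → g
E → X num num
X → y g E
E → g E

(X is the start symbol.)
No reduce-reduce conflicts

A reduce-reduce conflict occurs when an LR(0) state has two complete items [A → α .] and [B → β .] — both call for a reduction, and with no lookahead the parser cannot choose between them.

Augment with X' → X and build the canonical LR(0) collection (I0 = CLOSURE({[X' → . X]}), then GOTO on every symbol after a dot until no new states appear). It has 11 states:
  I0: { [X → . g], [X → . y g E], [X' → . X] }  — shift
  I1: { [X' → X .] }  — accept
  I2: { [X → g .] }  — reduce
  I3: { [X → y . g E] }  — shift
  I4: { [E → . X num num], [E → . g E], [X → . g], [X → . y g E], [X → y g . E] }  — shift
  I5: { [X → y g E .] }  — reduce
  I6: { [E → X . num num] }  — shift
  I7: { [E → . X num num], [E → . g E], [E → g . E], [X → . g], [X → . y g E], [X → g .] }  — shift, reduce
  I8: { [E → g E .] }  — reduce
  I9: { [E → X num . num] }  — shift
  I10: { [E → X num num .] }  — reduce

No state contains more than one complete item.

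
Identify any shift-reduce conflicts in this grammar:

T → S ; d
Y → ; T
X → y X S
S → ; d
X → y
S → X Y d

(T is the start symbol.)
Augment with T' → T and build the canonical LR(0) collection (I0 = CLOSURE({[T' → . T]}), then GOTO on every symbol after a dot until no new states appear). It has 15 states:
  I0: { [S → . ; d], [S → . X Y d], [T → . S ; d], [T' → . T], [X → . y X S], [X → . y] }  — shift
  I1: { [S → ; . d] }  — shift
  I2: { [T → S . ; d] }  — shift
  I3: { [T' → T .] }  — accept
  I4: { [S → X . Y d], [Y → . ; T] }  — shift
  I5: { [X → . y X S], [X → . y], [X → y . X S], [X → y .] }  — shift, reduce
  I6: { [S → . ; d], [S → . X Y d], [X → . y X S], [X → . y], [X → y X . S] }  — shift
  I7: { [X → y X S .] }  — reduce
  I8: { [S → . ; d], [S → . X Y d], [T → . S ; d], [X → . y X S], [X → . y], [Y → ; . T] }  — shift
  I9: { [S → X Y . d] }  — shift
  I10: { [S → X Y d .] }  — reduce
  I11: { [Y → ; T .] }  — reduce
  I12: { [T → S ; . d] }  — shift
  I13: { [T → S ; d .] }  — reduce
  I14: { [S → ; d .] }  — reduce

I5 contains reduce item [X → y .] and shift items [X → . y], [X → . y X S] — shift-reduce conflict.

Answer: Yes — I5: [X → y .] vs [X → . y]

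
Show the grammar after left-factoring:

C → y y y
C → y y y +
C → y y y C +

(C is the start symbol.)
Left-factoring transforms A → αβ₁ | αβ₂ into A → αA' and A' → β₁ | β₂
(α is the longest common prefix among the alternatives). Repeat until
no nonterminal has two alternatives with a common prefix.

Round 1: C has alternatives sharing prefix 'y y y'. Introduce C': C → y y y C'
  Add: C' → ε
  Add: C' → +
  Add: C' → C +

No remaining common prefixes — done.

Resulting grammar:
C → y y y C'
C' → ε
C' → +
C' → C +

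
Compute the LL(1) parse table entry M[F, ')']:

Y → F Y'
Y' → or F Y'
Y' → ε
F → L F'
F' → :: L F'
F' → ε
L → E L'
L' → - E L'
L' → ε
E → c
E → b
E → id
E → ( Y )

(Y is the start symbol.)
To find M[F, ')'], we find productions for F where ')' is in the predict set (PREDICT(N → α) = (FIRST(α) \ {ε}) ∪ (FOLLOW(N) if α ⇒* ε)).

Relevant sets:
  FIRST(L) = { '(', 'b', 'c', 'id' }

F → L F': PREDICT = { '(', 'b', 'c', 'id' }

M[F, ')'] is empty (no production applies)

Answer: Empty (error entry)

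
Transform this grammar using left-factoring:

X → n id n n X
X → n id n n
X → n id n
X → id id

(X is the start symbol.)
Left-factoring transforms A → αβ₁ | αβ₂ into A → αA' and A' → β₁ | β₂
(α is the longest common prefix among the alternatives). Repeat until
no nonterminal has two alternatives with a common prefix.

Round 1: X has alternatives sharing prefix 'n id n'. Introduce X': X → n id n X'
  Add: X' → n X
  Add: X' → n
  Add: X' → ε

Round 2: X' has alternatives sharing prefix 'n'. Introduce X'': X' → n X''
  Add: X'' → X
  Add: X'' → ε

No remaining common prefixes — done.

Resulting grammar:
X → n id n X'
X' → n X''
X'' → X
X'' → ε
X' → ε
X → id id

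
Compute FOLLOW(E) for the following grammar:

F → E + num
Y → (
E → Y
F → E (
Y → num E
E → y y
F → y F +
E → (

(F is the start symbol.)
To compute FOLLOW(E), find every occurrence of E on a right-hand side N → α E β: add FIRST(β) \ {ε}, and if β is empty or nullable also add FOLLOW(N). Iterate to a fixed point.

In F → E + num: E is followed by '+' num, add FIRST('+' num) \ {ε} = { '+' }
In F → E (: E is followed by '(', add FIRST('(') \ {ε} = { '(' }
In Y → num E: E is at the end, add FOLLOW(Y)

The FOLLOW sets referred to above (computed the same way, to a fixed point):
  FOLLOW(Y) = { '(', '+' }

Taking the union: FOLLOW(E) = { '(', '+' }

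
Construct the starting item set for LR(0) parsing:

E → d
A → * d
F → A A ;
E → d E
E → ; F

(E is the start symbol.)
First, augment the grammar with E' → E
I₀ = CLOSURE({ [E' → . E] }):
  [E' → . E] has the dot before E: add [E → . d], [E → . d E], [E → . ; F]
No further items can be added.

I₀ = { [E → . ; F], [E → . d E], [E → . d], [E' → . E] }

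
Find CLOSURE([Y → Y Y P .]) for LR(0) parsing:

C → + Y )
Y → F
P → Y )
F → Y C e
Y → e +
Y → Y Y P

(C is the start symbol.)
{ [Y → Y Y P .] }

To compute CLOSURE, for each item [A → α.Bβ] where B is a non-terminal, add [B → .γ] for all productions B → γ; repeat for the newly added items until nothing changes.

Start with: [Y → Y Y P .]
The dot is at the end, so nothing is added.

CLOSURE = { [Y → Y Y P .] }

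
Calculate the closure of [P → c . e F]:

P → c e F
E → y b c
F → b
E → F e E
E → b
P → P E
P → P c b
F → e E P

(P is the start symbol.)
{ [P → c . e F] }

Start with: [P → c . e F]
The dot precedes the terminal e, so nothing is added.

CLOSURE = { [P → c . e F] }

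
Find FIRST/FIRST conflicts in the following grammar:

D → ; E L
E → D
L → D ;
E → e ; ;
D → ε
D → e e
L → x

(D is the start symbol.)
A FIRST/FIRST conflict occurs when two productions N → α and N → β for the same non-terminal have FIRST(α) ∩ FIRST(β) ≠ ∅ (with ε ∈ FIRST of a nullable right-hand side, so two nullable alternatives also conflict).

FIRST sets of the non-terminals at (or reachable through a nullable prefix from) the front of some alternative:
  FIRST(D) = { ';', 'e', ε }

Productions for D:
  D → ; E L: FIRST = { ';' }
  D → ε: FIRST = { ε }
  D → e e: FIRST = { 'e' }
Productions for E:
  E → D: FIRST = { ';', 'e', ε }
  E → e ; ;: FIRST = { 'e' }
Productions for L:
  L → D ;: FIRST = { ';', 'e' }
  L → x: FIRST = { 'x' }

Conflict for E: E → D and E → e ; ;
  Overlap: { 'e' }

Answer: Yes. E → D / E → e ';' ';' on { 'e' }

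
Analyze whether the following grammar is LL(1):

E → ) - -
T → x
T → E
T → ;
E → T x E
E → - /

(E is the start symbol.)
A grammar is LL(1) if for each non-terminal N with multiple productions, the predict sets of those productions are pairwise disjoint, where PREDICT(N → α) = (FIRST(α) \ {ε}) ∪ (FOLLOW(N) if α ⇒* ε).

Relevant sets:
  FIRST(T) = { ')', '-', ';', 'x' }
  FIRST(E) = { ')', '-', ';', 'x' }

For E:
  PREDICT(E → ')' '-' '-') = { ')' }
  PREDICT(E → T x E) = { ')', '-', ';', 'x' }
  PREDICT(E → '-' '/') = { '-' }
For T:
  PREDICT(T → x) = { 'x' }
  PREDICT(T → E) = { ')', '-', ';', 'x' }
  PREDICT(T → ';') = { ';' }

Conflict found: Predict set conflict for E: { ')' }
The grammar is NOT LL(1).

Answer: No. Predict set conflict for E: { ')' }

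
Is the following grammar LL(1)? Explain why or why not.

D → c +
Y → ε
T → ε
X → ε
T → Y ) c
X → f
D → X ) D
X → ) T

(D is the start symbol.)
Relevant sets:
  FIRST(X) = { ')', 'f', ε }
  FIRST(Y) = { ε }
  FOLLOW(T) = { ')' }
  FOLLOW(X) = { ')' }

For D:
  PREDICT(D → c '+') = { 'c' }
  PREDICT(D → X ')' D) = { ')', 'f' }
For T:
  PREDICT(T → ε) = { ')' }
  PREDICT(T → Y ')' c) = { ')' }
For X:
  PREDICT(X → ε) = { ')' }
  PREDICT(X → f) = { 'f' }
  PREDICT(X → ')' T) = { ')' }
Y has a single production, so nothing to check there.

Conflict found: Predict set conflict for T: { ')' }
The grammar is NOT LL(1).

Answer: No. Predict set conflict for T: { ')' }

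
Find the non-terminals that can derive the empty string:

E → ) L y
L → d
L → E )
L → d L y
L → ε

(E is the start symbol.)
{ 'L' }

A non-terminal is nullable if it can derive ε (the empty string): either it has an ε-production, or it has a production whose right-hand side consists entirely of nullable non-terminals.

ε-productions: L → ε
So L is immediately nullable.
No further non-terminal can be added: every production for the remaining non-terminals contains a terminal or a non-nullable non-terminal.
Nullable = { 'L' }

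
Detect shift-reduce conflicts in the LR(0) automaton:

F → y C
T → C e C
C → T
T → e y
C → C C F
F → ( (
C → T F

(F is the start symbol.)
Yes — I4: [F → y C .] vs [T → C . e C]; I5: [C → T .] vs [F → . ( (]; I11: [T → C e C .] vs [T → C . e C]

A shift-reduce conflict occurs when an LR(0) state has both:
  - a complete (reduce) item [A → α .] (dot at the end), and
  - a shift item [B → β . c γ] (dot before a terminal).

Augment with F' → F and build the canonical LR(0) collection (I0 = CLOSURE({[F' → . F]}), then GOTO on every symbol after a dot until no new states appear). It has 14 states:
  I0: { [F → . ( (], [F → . y C], [F' → . F] }  — shift
  I1: { [F → ( . (] }  — shift
  I2: { [F' → F .] }  — accept
  I3: { [C → . C C F], [C → . T F], [C → . T], [F → y . C], [T → . C e C], [T → . e y] }  — shift
  I4: { [C → . C C F], [C → . T F], [C → . T], [C → C . C F], [F → y C .], [T → . C e C], [T → . e y], [T → C . e C] }  — shift, reduce
  I5: { [C → T . F], [C → T .], [F → . ( (], [F → . y C] }  — shift, reduce
  I6: { [T → e . y] }  — shift
  I7: { [T → e y .] }  — reduce
  I8: { [C → T F .] }  — reduce
  I9: { [C → . C C F], [C → . T F], [C → . T], [C → C . C F], [C → C C . F], [F → . ( (], [F → . y C], [T → . C e C], [T → . e y], [T → C . e C] }  — shift
  I10: { [C → . C C F], [C → . T F], [C → . T], [T → . C e C], [T → . e y], [T → C e . C], [T → e . y] }  — shift
  I11: { [C → . C C F], [C → . T F], [C → . T], [C → C . C F], [T → . C e C], [T → . e y], [T → C . e C], [T → C e C .] }  — shift, reduce
  I12: { [C → C C F .] }  — reduce
  I13: { [F → ( ( .] }  — reduce

I4 contains reduce item [F → y C .] and shift items [T → C . e C], [T → . e y] — shift-reduce conflict.
I5 contains reduce item [C → T .] and shift items [F → . ( (], [F → . y C] — shift-reduce conflict.
I11 contains reduce item [T → C e C .] and shift items [T → C . e C], [T → . e y] — shift-reduce conflict.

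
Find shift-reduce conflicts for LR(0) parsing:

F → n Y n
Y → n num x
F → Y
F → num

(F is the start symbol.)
A shift-reduce conflict occurs when an LR(0) state has both:
  - a complete (reduce) item [A → α .] (dot at the end), and
  - a shift item [B → β . c γ] (dot before a terminal).

Augment with F' → F and build the canonical LR(0) collection (I0 = CLOSURE({[F' → . F]}), then GOTO on every symbol after a dot until no new states appear). It has 10 states:
  I0: { [F → . Y], [F → . n Y n], [F → . num], [F' → . F], [Y → . n num x] }  — shift
  I1: { [F' → F .] }  — accept
  I2: { [F → Y .] }  — reduce
  I3: { [F → n . Y n], [Y → . n num x], [Y → n . num x] }  — shift
  I4: { [F → num .] }  — reduce
  I5: { [F → n Y . n] }  — shift
  I6: { [Y → n . num x] }  — shift
  I7: { [Y → n num . x] }  — shift
  I8: { [Y → n num x .] }  — reduce
  I9: { [F → n Y n .] }  — reduce

No state contains both a complete item and a shift item.

Answer: No shift-reduce conflicts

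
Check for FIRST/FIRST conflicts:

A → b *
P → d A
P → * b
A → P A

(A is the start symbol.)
A FIRST/FIRST conflict occurs when two productions N → α and N → β for the same non-terminal have FIRST(α) ∩ FIRST(β) ≠ ∅ (with ε ∈ FIRST of a nullable right-hand side, so two nullable alternatives also conflict).

FIRST sets of the non-terminals at (or reachable through a nullable prefix from) the front of some alternative:
  FIRST(P) = { '*', 'd' }

Productions for A:
  A → b *: FIRST = { 'b' }
  A → P A: FIRST = { '*', 'd' }
Productions for P:
  P → d A: FIRST = { 'd' }
  P → * b: FIRST = { '*' }

All alternatives of each non-terminal have pairwise disjoint FIRST sets.

Answer: No FIRST/FIRST conflicts.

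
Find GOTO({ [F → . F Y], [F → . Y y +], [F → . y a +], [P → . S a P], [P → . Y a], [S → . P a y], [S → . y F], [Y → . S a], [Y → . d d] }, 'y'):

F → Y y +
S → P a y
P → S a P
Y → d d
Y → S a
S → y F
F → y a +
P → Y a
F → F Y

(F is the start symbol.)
{ [F → . F Y], [F → . Y y +], [F → . y a +], [F → y . a +], [P → . S a P], [P → . Y a], [S → . P a y], [S → . y F], [S → y . F], [Y → . S a], [Y → . d d] }

GOTO(I, 'y') = CLOSURE({ [A → αX.β] : [A → α.Xβ] ∈ I, X = 'y' })

Items with dot before 'y', with the dot advanced:
  [F → . y a +] → [F → y . a +]
  [S → . y F] → [S → y . F]
Closure of the advanced items:
  [S → y . F] has the dot before F: add [F → . Y y +], [F → . y a +], [F → . F Y]
  [F → . Y y +] has the dot before Y: add [Y → . d d], [Y → . S a]
  [Y → . S a] has the dot before S: add [S → . P a y], [S → . y F]
  [S → . P a y] has the dot before P: add [P → . S a P], [P → . Y a]

GOTO = { [F → . F Y], [F → . Y y +], [F → . y a +], [F → y . a +], [P → . S a P], [P → . Y a], [S → . P a y], [S → . y F], [S → y . F], [Y → . S a], [Y → . d d] }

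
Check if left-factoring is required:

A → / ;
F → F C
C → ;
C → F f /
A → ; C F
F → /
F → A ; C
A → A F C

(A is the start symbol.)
No, left-factoring is not needed

Left-factoring is needed when two productions for the same non-terminal
share a common prefix on the right-hand side.

Productions for A:
  A → / ;
  A → ; C F
  A → A F C
Productions for F:
  F → F C
  F → /
  F → A ; C
Productions for C:
  C → ;
  C → F f /

No common prefixes found.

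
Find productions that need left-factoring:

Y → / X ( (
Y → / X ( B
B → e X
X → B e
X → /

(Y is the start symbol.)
Left-factoring is needed when two productions for the same non-terminal
share a common prefix on the right-hand side.

Productions for Y:
  Y → / X ( (
  Y → / X ( B
Productions for X:
  X → B e
  X → /

Found common prefix '/ X (' in productions for Y

Answer: Yes, Y has productions with common prefix '/ X ('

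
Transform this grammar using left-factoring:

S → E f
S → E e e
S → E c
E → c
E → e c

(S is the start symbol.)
S → E S'
S' → f
S' → e e
S' → c
E → c
E → e c

Left-factoring transforms A → αβ₁ | αβ₂ into A → αA' and A' → β₁ | β₂
(α is the longest common prefix among the alternatives). Repeat until
no nonterminal has two alternatives with a common prefix.

Round 1: S has alternatives sharing prefix 'E'. Introduce S': S → E S'
  Add: S' → f
  Add: S' → e e
  Add: S' → c

No remaining common prefixes — done.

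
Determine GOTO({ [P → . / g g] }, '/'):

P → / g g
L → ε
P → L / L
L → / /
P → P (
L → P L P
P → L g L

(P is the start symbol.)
{ [P → / . g g] }

GOTO(I, '/') = CLOSURE({ [A → αX.β] : [A → α.Xβ] ∈ I, X = '/' })

Items with dot before '/', with the dot advanced:
  [P → . / g g] → [P → / . g g]
Closure adds nothing (no advanced item has the dot before a non-terminal).

GOTO = { [P → / . g g] }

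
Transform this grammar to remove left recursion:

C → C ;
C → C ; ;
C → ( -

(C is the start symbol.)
C → ( - C'
C' → ; C'
C' → ; ; C'
C' → ε

C is directly left-recursive. The standard transformation for
  A → A α₁ | ... | A α_m | β₁ | ... | β_n
is
  A  → β₁ A' | ... | β_n A'
  A' → α₁ A' | ... | α_m A' | ε

C → ( - becomes C → ( - C'
C → C ; becomes C' → ; C'
C → C ; ; becomes C' → ; ; C'
Add C' → ε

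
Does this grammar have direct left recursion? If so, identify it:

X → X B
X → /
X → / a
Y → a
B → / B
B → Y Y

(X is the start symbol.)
Direct left recursion occurs when N → N α for some non-terminal N (the right-hand side begins with the left-hand side itself).

X → X B: LEFT RECURSIVE (starts with X)
X → /: starts with '/'
X → / a: starts with '/'
Y → a: starts with a
B → / B: starts with '/'
B → Y Y: starts with Y

The grammar has direct left recursion on: X.

Answer: Yes, X is left-recursive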